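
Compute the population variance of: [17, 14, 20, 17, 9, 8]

19.1389

Step 1: Compute the mean: (17 + 14 + 20 + 17 + 9 + 8) / 6 = 14.1667
Step 2: Compute squared deviations from the mean:
  (17 - 14.1667)^2 = 8.0278
  (14 - 14.1667)^2 = 0.0278
  (20 - 14.1667)^2 = 34.0278
  (17 - 14.1667)^2 = 8.0278
  (9 - 14.1667)^2 = 26.6944
  (8 - 14.1667)^2 = 38.0278
Step 3: Sum of squared deviations = 114.8333
Step 4: Population variance = 114.8333 / 6 = 19.1389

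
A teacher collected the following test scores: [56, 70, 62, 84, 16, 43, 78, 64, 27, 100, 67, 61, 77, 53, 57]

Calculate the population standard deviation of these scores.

20.5459

Step 1: Compute the mean: 61
Step 2: Sum of squared deviations from the mean: 6332
Step 3: Population variance = 6332 / 15 = 422.1333
Step 4: Standard deviation = sqrt(422.1333) = 20.5459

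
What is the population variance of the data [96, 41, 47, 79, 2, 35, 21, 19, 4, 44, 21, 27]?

721.5556

Step 1: Compute the mean: (96 + 41 + 47 + 79 + 2 + 35 + 21 + 19 + 4 + 44 + 21 + 27) / 12 = 36.3333
Step 2: Compute squared deviations from the mean:
  (96 - 36.3333)^2 = 3560.1111
  (41 - 36.3333)^2 = 21.7778
  (47 - 36.3333)^2 = 113.7778
  (79 - 36.3333)^2 = 1820.4444
  (2 - 36.3333)^2 = 1178.7778
  (35 - 36.3333)^2 = 1.7778
  (21 - 36.3333)^2 = 235.1111
  (19 - 36.3333)^2 = 300.4444
  (4 - 36.3333)^2 = 1045.4444
  (44 - 36.3333)^2 = 58.7778
  (21 - 36.3333)^2 = 235.1111
  (27 - 36.3333)^2 = 87.1111
Step 3: Sum of squared deviations = 8658.6667
Step 4: Population variance = 8658.6667 / 12 = 721.5556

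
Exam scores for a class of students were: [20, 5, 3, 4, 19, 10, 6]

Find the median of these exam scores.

6

Step 1: Sort the data in ascending order: [3, 4, 5, 6, 10, 19, 20]
Step 2: The number of values is n = 7.
Step 3: Since n is odd, the median is the middle value at position 4: 6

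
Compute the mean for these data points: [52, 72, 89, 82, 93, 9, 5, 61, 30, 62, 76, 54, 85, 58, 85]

60.8667

Step 1: Sum all values: 52 + 72 + 89 + 82 + 93 + 9 + 5 + 61 + 30 + 62 + 76 + 54 + 85 + 58 + 85 = 913
Step 2: Count the number of values: n = 15
Step 3: Mean = sum / n = 913 / 15 = 60.8667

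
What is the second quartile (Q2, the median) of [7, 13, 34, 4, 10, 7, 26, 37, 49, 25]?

19

Step 1: Sort the data: [4, 7, 7, 10, 13, 25, 26, 34, 37, 49]
Step 2: n = 10
Step 3: Q2 is the median. Since n is even, it is the average of the values at positions 5 and 6:
  Q2 = (13 + 25) / 2 = 19
Step 4: Q2 = 19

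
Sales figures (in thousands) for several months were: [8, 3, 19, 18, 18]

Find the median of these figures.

18

Step 1: Sort the data in ascending order: [3, 8, 18, 18, 19]
Step 2: The number of values is n = 5.
Step 3: Since n is odd, the median is the middle value at position 3: 18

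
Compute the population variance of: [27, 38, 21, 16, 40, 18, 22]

78

Step 1: Compute the mean: (27 + 38 + 21 + 16 + 40 + 18 + 22) / 7 = 26
Step 2: Compute squared deviations from the mean:
  (27 - 26)^2 = 1
  (38 - 26)^2 = 144
  (21 - 26)^2 = 25
  (16 - 26)^2 = 100
  (40 - 26)^2 = 196
  (18 - 26)^2 = 64
  (22 - 26)^2 = 16
Step 3: Sum of squared deviations = 546
Step 4: Population variance = 546 / 7 = 78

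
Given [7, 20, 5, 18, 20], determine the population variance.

43.6

Step 1: Compute the mean: (7 + 20 + 5 + 18 + 20) / 5 = 14
Step 2: Compute squared deviations from the mean:
  (7 - 14)^2 = 49
  (20 - 14)^2 = 36
  (5 - 14)^2 = 81
  (18 - 14)^2 = 16
  (20 - 14)^2 = 36
Step 3: Sum of squared deviations = 218
Step 4: Population variance = 218 / 5 = 43.6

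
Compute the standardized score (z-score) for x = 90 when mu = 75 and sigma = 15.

1

Step 1: Recall the z-score formula: z = (x - mu) / sigma
Step 2: Substitute values: z = (90 - 75) / 15
Step 3: z = 15 / 15 = 1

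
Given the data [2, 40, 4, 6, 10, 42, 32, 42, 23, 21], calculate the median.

22

Step 1: Sort the data in ascending order: [2, 4, 6, 10, 21, 23, 32, 40, 42, 42]
Step 2: The number of values is n = 10.
Step 3: Since n is even, the median is the average of positions 5 and 6:
  Median = (21 + 23) / 2 = 22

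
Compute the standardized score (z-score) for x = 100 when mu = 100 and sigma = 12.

0

Step 1: Recall the z-score formula: z = (x - mu) / sigma
Step 2: Substitute values: z = (100 - 100) / 12
Step 3: z = 0 / 12 = 0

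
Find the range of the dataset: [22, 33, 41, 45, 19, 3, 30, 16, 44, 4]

42

Step 1: Identify the maximum value: max = 45
Step 2: Identify the minimum value: min = 3
Step 3: Range = max - min = 45 - 3 = 42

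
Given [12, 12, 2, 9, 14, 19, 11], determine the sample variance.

26.5714

Step 1: Compute the mean: (12 + 12 + 2 + 9 + 14 + 19 + 11) / 7 = 11.2857
Step 2: Compute squared deviations from the mean:
  (12 - 11.2857)^2 = 0.5102
  (12 - 11.2857)^2 = 0.5102
  (2 - 11.2857)^2 = 86.2245
  (9 - 11.2857)^2 = 5.2245
  (14 - 11.2857)^2 = 7.3673
  (19 - 11.2857)^2 = 59.5102
  (11 - 11.2857)^2 = 0.0816
Step 3: Sum of squared deviations = 159.4286
Step 4: Sample variance = 159.4286 / 6 = 26.5714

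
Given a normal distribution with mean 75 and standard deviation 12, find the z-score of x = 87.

1

Step 1: Recall the z-score formula: z = (x - mu) / sigma
Step 2: Substitute values: z = (87 - 75) / 12
Step 3: z = 12 / 12 = 1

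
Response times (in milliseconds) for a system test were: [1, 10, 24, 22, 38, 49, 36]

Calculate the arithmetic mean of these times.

25.7143

Step 1: Sum all values: 1 + 10 + 24 + 22 + 38 + 49 + 36 = 180
Step 2: Count the number of values: n = 7
Step 3: Mean = sum / n = 180 / 7 = 25.7143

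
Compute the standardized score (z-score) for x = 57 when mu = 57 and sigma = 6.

0

Step 1: Recall the z-score formula: z = (x - mu) / sigma
Step 2: Substitute values: z = (57 - 57) / 6
Step 3: z = 0 / 6 = 0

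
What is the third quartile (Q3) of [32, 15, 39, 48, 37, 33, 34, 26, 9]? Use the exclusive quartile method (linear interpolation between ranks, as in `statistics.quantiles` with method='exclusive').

38

Step 1: Sort the data: [9, 15, 26, 32, 33, 34, 37, 39, 48]
Step 2: n = 9
Step 3: Using the exclusive quartile method:
  Q1 = 20.5
  Q2 (median) = 33
  Q3 = 38
  IQR = Q3 - Q1 = 38 - 20.5 = 17.5
Step 4: Q3 = 38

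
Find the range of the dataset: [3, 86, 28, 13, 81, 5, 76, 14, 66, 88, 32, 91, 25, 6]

88

Step 1: Identify the maximum value: max = 91
Step 2: Identify the minimum value: min = 3
Step 3: Range = max - min = 91 - 3 = 88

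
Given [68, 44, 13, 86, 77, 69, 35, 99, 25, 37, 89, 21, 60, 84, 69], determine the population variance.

697.04

Step 1: Compute the mean: (68 + 44 + 13 + 86 + 77 + 69 + 35 + 99 + 25 + 37 + 89 + 21 + 60 + 84 + 69) / 15 = 58.4
Step 2: Compute squared deviations from the mean:
  (68 - 58.4)^2 = 92.16
  (44 - 58.4)^2 = 207.36
  (13 - 58.4)^2 = 2061.16
  (86 - 58.4)^2 = 761.76
  (77 - 58.4)^2 = 345.96
  (69 - 58.4)^2 = 112.36
  (35 - 58.4)^2 = 547.56
  (99 - 58.4)^2 = 1648.36
  (25 - 58.4)^2 = 1115.56
  (37 - 58.4)^2 = 457.96
  (89 - 58.4)^2 = 936.36
  (21 - 58.4)^2 = 1398.76
  (60 - 58.4)^2 = 2.56
  (84 - 58.4)^2 = 655.36
  (69 - 58.4)^2 = 112.36
Step 3: Sum of squared deviations = 10455.6
Step 4: Population variance = 10455.6 / 15 = 697.04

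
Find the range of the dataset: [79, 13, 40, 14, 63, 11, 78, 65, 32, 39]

68

Step 1: Identify the maximum value: max = 79
Step 2: Identify the minimum value: min = 11
Step 3: Range = max - min = 79 - 11 = 68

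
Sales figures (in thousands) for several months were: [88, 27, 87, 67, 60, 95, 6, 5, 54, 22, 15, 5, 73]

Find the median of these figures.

54

Step 1: Sort the data in ascending order: [5, 5, 6, 15, 22, 27, 54, 60, 67, 73, 87, 88, 95]
Step 2: The number of values is n = 13.
Step 3: Since n is odd, the median is the middle value at position 7: 54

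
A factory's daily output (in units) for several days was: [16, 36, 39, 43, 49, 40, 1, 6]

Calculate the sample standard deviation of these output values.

18.3128

Step 1: Compute the mean: 28.75
Step 2: Sum of squared deviations from the mean: 2347.5
Step 3: Sample variance = 2347.5 / 7 = 335.3571
Step 4: Standard deviation = sqrt(335.3571) = 18.3128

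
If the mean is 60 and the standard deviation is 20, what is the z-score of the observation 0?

-3

Step 1: Recall the z-score formula: z = (x - mu) / sigma
Step 2: Substitute values: z = (0 - 60) / 20
Step 3: z = -60 / 20 = -3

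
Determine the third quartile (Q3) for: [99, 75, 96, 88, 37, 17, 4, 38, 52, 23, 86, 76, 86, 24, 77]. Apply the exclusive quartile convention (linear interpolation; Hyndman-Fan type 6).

86

Step 1: Sort the data: [4, 17, 23, 24, 37, 38, 52, 75, 76, 77, 86, 86, 88, 96, 99]
Step 2: n = 15
Step 3: Using the exclusive quartile method:
  Q1 = 24
  Q2 (median) = 75
  Q3 = 86
  IQR = Q3 - Q1 = 86 - 24 = 62
Step 4: Q3 = 86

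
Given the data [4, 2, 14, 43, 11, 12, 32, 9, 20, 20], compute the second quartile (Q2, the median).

13

Step 1: Sort the data: [2, 4, 9, 11, 12, 14, 20, 20, 32, 43]
Step 2: n = 10
Step 3: Q2 is the median. Since n is even, it is the average of the values at positions 5 and 6:
  Q2 = (12 + 14) / 2 = 13
Step 4: Q2 = 13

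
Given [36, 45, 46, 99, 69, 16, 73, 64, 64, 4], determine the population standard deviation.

26.7701

Step 1: Compute the mean: 51.6
Step 2: Sum of squared deviations from the mean: 7166.4
Step 3: Population variance = 7166.4 / 10 = 716.64
Step 4: Standard deviation = sqrt(716.64) = 26.7701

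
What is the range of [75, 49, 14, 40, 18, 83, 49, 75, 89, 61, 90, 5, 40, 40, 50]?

85

Step 1: Identify the maximum value: max = 90
Step 2: Identify the minimum value: min = 5
Step 3: Range = max - min = 90 - 5 = 85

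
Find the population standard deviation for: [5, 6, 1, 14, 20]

6.8527

Step 1: Compute the mean: 9.2
Step 2: Sum of squared deviations from the mean: 234.8
Step 3: Population variance = 234.8 / 5 = 46.96
Step 4: Standard deviation = sqrt(46.96) = 6.8527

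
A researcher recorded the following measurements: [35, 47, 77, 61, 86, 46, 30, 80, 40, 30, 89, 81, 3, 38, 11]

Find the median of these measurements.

46

Step 1: Sort the data in ascending order: [3, 11, 30, 30, 35, 38, 40, 46, 47, 61, 77, 80, 81, 86, 89]
Step 2: The number of values is n = 15.
Step 3: Since n is odd, the median is the middle value at position 8: 46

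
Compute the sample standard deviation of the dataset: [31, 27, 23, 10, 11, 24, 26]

8.077

Step 1: Compute the mean: 21.7143
Step 2: Sum of squared deviations from the mean: 391.4286
Step 3: Sample variance = 391.4286 / 6 = 65.2381
Step 4: Standard deviation = sqrt(65.2381) = 8.077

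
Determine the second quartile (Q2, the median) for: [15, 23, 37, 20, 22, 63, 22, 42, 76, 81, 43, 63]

39.5

Step 1: Sort the data: [15, 20, 22, 22, 23, 37, 42, 43, 63, 63, 76, 81]
Step 2: n = 12
Step 3: Q2 is the median. Since n is even, it is the average of the values at positions 6 and 7:
  Q2 = (37 + 42) / 2 = 39.5
Step 4: Q2 = 39.5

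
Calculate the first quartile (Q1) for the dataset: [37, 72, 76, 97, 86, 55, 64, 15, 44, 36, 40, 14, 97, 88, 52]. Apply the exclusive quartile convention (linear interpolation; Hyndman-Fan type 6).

37

Step 1: Sort the data: [14, 15, 36, 37, 40, 44, 52, 55, 64, 72, 76, 86, 88, 97, 97]
Step 2: n = 15
Step 3: Using the exclusive quartile method:
  Q1 = 37
  Q2 (median) = 55
  Q3 = 86
  IQR = Q3 - Q1 = 86 - 37 = 49
Step 4: Q1 = 37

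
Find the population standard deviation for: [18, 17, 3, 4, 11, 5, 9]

5.6532

Step 1: Compute the mean: 9.5714
Step 2: Sum of squared deviations from the mean: 223.7143
Step 3: Population variance = 223.7143 / 7 = 31.9592
Step 4: Standard deviation = sqrt(31.9592) = 5.6532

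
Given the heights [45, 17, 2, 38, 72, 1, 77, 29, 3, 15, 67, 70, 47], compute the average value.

37.1538

Step 1: Sum all values: 45 + 17 + 2 + 38 + 72 + 1 + 77 + 29 + 3 + 15 + 67 + 70 + 47 = 483
Step 2: Count the number of values: n = 13
Step 3: Mean = sum / n = 483 / 13 = 37.1538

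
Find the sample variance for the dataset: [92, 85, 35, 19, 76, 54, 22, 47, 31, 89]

810.2222

Step 1: Compute the mean: (92 + 85 + 35 + 19 + 76 + 54 + 22 + 47 + 31 + 89) / 10 = 55
Step 2: Compute squared deviations from the mean:
  (92 - 55)^2 = 1369
  (85 - 55)^2 = 900
  (35 - 55)^2 = 400
  (19 - 55)^2 = 1296
  (76 - 55)^2 = 441
  (54 - 55)^2 = 1
  (22 - 55)^2 = 1089
  (47 - 55)^2 = 64
  (31 - 55)^2 = 576
  (89 - 55)^2 = 1156
Step 3: Sum of squared deviations = 7292
Step 4: Sample variance = 7292 / 9 = 810.2222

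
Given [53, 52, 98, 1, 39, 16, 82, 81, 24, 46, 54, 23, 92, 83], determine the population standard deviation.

29.4372

Step 1: Compute the mean: 53.1429
Step 2: Sum of squared deviations from the mean: 12131.7143
Step 3: Population variance = 12131.7143 / 14 = 866.551
Step 4: Standard deviation = sqrt(866.551) = 29.4372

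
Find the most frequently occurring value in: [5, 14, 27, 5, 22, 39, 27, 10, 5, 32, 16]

5

Step 1: Count the frequency of each value:
  5: appears 3 time(s)
  10: appears 1 time(s)
  14: appears 1 time(s)
  16: appears 1 time(s)
  22: appears 1 time(s)
  27: appears 2 time(s)
  32: appears 1 time(s)
  39: appears 1 time(s)
Step 2: The value 5 appears most frequently (3 times).
Step 3: Mode = 5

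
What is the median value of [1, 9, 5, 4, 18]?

5

Step 1: Sort the data in ascending order: [1, 4, 5, 9, 18]
Step 2: The number of values is n = 5.
Step 3: Since n is odd, the median is the middle value at position 3: 5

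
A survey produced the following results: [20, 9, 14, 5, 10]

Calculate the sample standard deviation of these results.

5.6833

Step 1: Compute the mean: 11.6
Step 2: Sum of squared deviations from the mean: 129.2
Step 3: Sample variance = 129.2 / 4 = 32.3
Step 4: Standard deviation = sqrt(32.3) = 5.6833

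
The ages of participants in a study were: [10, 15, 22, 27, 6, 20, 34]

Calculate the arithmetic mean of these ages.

19.1429

Step 1: Sum all values: 10 + 15 + 22 + 27 + 6 + 20 + 34 = 134
Step 2: Count the number of values: n = 7
Step 3: Mean = sum / n = 134 / 7 = 19.1429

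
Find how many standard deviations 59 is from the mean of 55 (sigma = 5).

0.8

Step 1: Recall the z-score formula: z = (x - mu) / sigma
Step 2: Substitute values: z = (59 - 55) / 5
Step 3: z = 4 / 5 = 0.8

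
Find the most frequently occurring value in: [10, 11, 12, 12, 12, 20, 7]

12

Step 1: Count the frequency of each value:
  7: appears 1 time(s)
  10: appears 1 time(s)
  11: appears 1 time(s)
  12: appears 3 time(s)
  20: appears 1 time(s)
Step 2: The value 12 appears most frequently (3 times).
Step 3: Mode = 12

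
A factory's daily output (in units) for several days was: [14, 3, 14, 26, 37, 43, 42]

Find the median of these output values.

26

Step 1: Sort the data in ascending order: [3, 14, 14, 26, 37, 42, 43]
Step 2: The number of values is n = 7.
Step 3: Since n is odd, the median is the middle value at position 4: 26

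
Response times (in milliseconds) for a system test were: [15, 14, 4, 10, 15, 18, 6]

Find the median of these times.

14

Step 1: Sort the data in ascending order: [4, 6, 10, 14, 15, 15, 18]
Step 2: The number of values is n = 7.
Step 3: Since n is odd, the median is the middle value at position 4: 14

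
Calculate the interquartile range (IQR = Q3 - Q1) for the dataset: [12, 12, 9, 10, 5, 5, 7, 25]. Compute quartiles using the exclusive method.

6.5

Step 1: Sort the data: [5, 5, 7, 9, 10, 12, 12, 25]
Step 2: n = 8
Step 3: Using the exclusive quartile method:
  Q1 = 5.5
  Q2 (median) = 9.5
  Q3 = 12
  IQR = Q3 - Q1 = 12 - 5.5 = 6.5
Step 4: IQR = 6.5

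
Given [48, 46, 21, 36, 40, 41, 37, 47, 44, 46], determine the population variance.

58.44

Step 1: Compute the mean: (48 + 46 + 21 + 36 + 40 + 41 + 37 + 47 + 44 + 46) / 10 = 40.6
Step 2: Compute squared deviations from the mean:
  (48 - 40.6)^2 = 54.76
  (46 - 40.6)^2 = 29.16
  (21 - 40.6)^2 = 384.16
  (36 - 40.6)^2 = 21.16
  (40 - 40.6)^2 = 0.36
  (41 - 40.6)^2 = 0.16
  (37 - 40.6)^2 = 12.96
  (47 - 40.6)^2 = 40.96
  (44 - 40.6)^2 = 11.56
  (46 - 40.6)^2 = 29.16
Step 3: Sum of squared deviations = 584.4
Step 4: Population variance = 584.4 / 10 = 58.44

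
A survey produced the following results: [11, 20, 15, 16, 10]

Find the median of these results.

15

Step 1: Sort the data in ascending order: [10, 11, 15, 16, 20]
Step 2: The number of values is n = 5.
Step 3: Since n is odd, the median is the middle value at position 3: 15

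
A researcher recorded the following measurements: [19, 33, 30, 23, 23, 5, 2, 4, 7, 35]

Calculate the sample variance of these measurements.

161.2111

Step 1: Compute the mean: (19 + 33 + 30 + 23 + 23 + 5 + 2 + 4 + 7 + 35) / 10 = 18.1
Step 2: Compute squared deviations from the mean:
  (19 - 18.1)^2 = 0.81
  (33 - 18.1)^2 = 222.01
  (30 - 18.1)^2 = 141.61
  (23 - 18.1)^2 = 24.01
  (23 - 18.1)^2 = 24.01
  (5 - 18.1)^2 = 171.61
  (2 - 18.1)^2 = 259.21
  (4 - 18.1)^2 = 198.81
  (7 - 18.1)^2 = 123.21
  (35 - 18.1)^2 = 285.61
Step 3: Sum of squared deviations = 1450.9
Step 4: Sample variance = 1450.9 / 9 = 161.2111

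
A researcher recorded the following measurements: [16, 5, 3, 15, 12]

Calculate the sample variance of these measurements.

34.7

Step 1: Compute the mean: (16 + 5 + 3 + 15 + 12) / 5 = 10.2
Step 2: Compute squared deviations from the mean:
  (16 - 10.2)^2 = 33.64
  (5 - 10.2)^2 = 27.04
  (3 - 10.2)^2 = 51.84
  (15 - 10.2)^2 = 23.04
  (12 - 10.2)^2 = 3.24
Step 3: Sum of squared deviations = 138.8
Step 4: Sample variance = 138.8 / 4 = 34.7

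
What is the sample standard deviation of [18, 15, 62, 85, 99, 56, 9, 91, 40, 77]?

33.2926

Step 1: Compute the mean: 55.2
Step 2: Sum of squared deviations from the mean: 9975.6
Step 3: Sample variance = 9975.6 / 9 = 1108.4
Step 4: Standard deviation = sqrt(1108.4) = 33.2926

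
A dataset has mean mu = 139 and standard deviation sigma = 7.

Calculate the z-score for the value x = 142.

0.4286

Step 1: Recall the z-score formula: z = (x - mu) / sigma
Step 2: Substitute values: z = (142 - 139) / 7
Step 3: z = 3 / 7 = 0.4286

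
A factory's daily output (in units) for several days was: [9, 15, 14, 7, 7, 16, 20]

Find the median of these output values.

14

Step 1: Sort the data in ascending order: [7, 7, 9, 14, 15, 16, 20]
Step 2: The number of values is n = 7.
Step 3: Since n is odd, the median is the middle value at position 4: 14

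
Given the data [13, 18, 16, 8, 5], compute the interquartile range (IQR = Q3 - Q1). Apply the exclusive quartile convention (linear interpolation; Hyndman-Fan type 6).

10.5

Step 1: Sort the data: [5, 8, 13, 16, 18]
Step 2: n = 5
Step 3: Using the exclusive quartile method:
  Q1 = 6.5
  Q2 (median) = 13
  Q3 = 17
  IQR = Q3 - Q1 = 17 - 6.5 = 10.5
Step 4: IQR = 10.5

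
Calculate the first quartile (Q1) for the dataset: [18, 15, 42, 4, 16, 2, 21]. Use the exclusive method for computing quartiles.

4

Step 1: Sort the data: [2, 4, 15, 16, 18, 21, 42]
Step 2: n = 7
Step 3: Using the exclusive quartile method:
  Q1 = 4
  Q2 (median) = 16
  Q3 = 21
  IQR = Q3 - Q1 = 21 - 4 = 17
Step 4: Q1 = 4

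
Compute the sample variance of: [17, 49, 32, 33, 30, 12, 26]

144.2857

Step 1: Compute the mean: (17 + 49 + 32 + 33 + 30 + 12 + 26) / 7 = 28.4286
Step 2: Compute squared deviations from the mean:
  (17 - 28.4286)^2 = 130.6122
  (49 - 28.4286)^2 = 423.1837
  (32 - 28.4286)^2 = 12.7551
  (33 - 28.4286)^2 = 20.898
  (30 - 28.4286)^2 = 2.4694
  (12 - 28.4286)^2 = 269.898
  (26 - 28.4286)^2 = 5.898
Step 3: Sum of squared deviations = 865.7143
Step 4: Sample variance = 865.7143 / 6 = 144.2857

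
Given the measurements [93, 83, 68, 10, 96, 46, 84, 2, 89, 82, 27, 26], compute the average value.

58.8333

Step 1: Sum all values: 93 + 83 + 68 + 10 + 96 + 46 + 84 + 2 + 89 + 82 + 27 + 26 = 706
Step 2: Count the number of values: n = 12
Step 3: Mean = sum / n = 706 / 12 = 58.8333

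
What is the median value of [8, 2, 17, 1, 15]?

8

Step 1: Sort the data in ascending order: [1, 2, 8, 15, 17]
Step 2: The number of values is n = 5.
Step 3: Since n is odd, the median is the middle value at position 3: 8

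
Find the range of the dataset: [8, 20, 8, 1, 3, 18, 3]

19

Step 1: Identify the maximum value: max = 20
Step 2: Identify the minimum value: min = 1
Step 3: Range = max - min = 20 - 1 = 19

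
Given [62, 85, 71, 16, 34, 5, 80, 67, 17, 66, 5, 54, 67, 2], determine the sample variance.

928.8407

Step 1: Compute the mean: (62 + 85 + 71 + 16 + 34 + 5 + 80 + 67 + 17 + 66 + 5 + 54 + 67 + 2) / 14 = 45.0714
Step 2: Compute squared deviations from the mean:
  (62 - 45.0714)^2 = 286.5765
  (85 - 45.0714)^2 = 1594.2908
  (71 - 45.0714)^2 = 672.2908
  (16 - 45.0714)^2 = 845.148
  (34 - 45.0714)^2 = 122.5765
  (5 - 45.0714)^2 = 1605.7194
  (80 - 45.0714)^2 = 1220.0051
  (67 - 45.0714)^2 = 480.8622
  (17 - 45.0714)^2 = 788.0051
  (66 - 45.0714)^2 = 438.0051
  (5 - 45.0714)^2 = 1605.7194
  (54 - 45.0714)^2 = 79.7194
  (67 - 45.0714)^2 = 480.8622
  (2 - 45.0714)^2 = 1855.148
Step 3: Sum of squared deviations = 12074.9286
Step 4: Sample variance = 12074.9286 / 13 = 928.8407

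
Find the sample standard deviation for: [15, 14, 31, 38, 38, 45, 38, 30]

11.2686

Step 1: Compute the mean: 31.125
Step 2: Sum of squared deviations from the mean: 888.875
Step 3: Sample variance = 888.875 / 7 = 126.9821
Step 4: Standard deviation = sqrt(126.9821) = 11.2686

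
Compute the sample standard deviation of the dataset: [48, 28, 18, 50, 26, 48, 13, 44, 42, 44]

13.6011

Step 1: Compute the mean: 36.1
Step 2: Sum of squared deviations from the mean: 1664.9
Step 3: Sample variance = 1664.9 / 9 = 184.9889
Step 4: Standard deviation = sqrt(184.9889) = 13.6011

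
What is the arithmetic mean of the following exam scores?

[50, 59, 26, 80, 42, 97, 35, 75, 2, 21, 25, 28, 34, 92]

47.5714

Step 1: Sum all values: 50 + 59 + 26 + 80 + 42 + 97 + 35 + 75 + 2 + 21 + 25 + 28 + 34 + 92 = 666
Step 2: Count the number of values: n = 14
Step 3: Mean = sum / n = 666 / 14 = 47.5714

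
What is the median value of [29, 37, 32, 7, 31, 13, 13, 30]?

29.5

Step 1: Sort the data in ascending order: [7, 13, 13, 29, 30, 31, 32, 37]
Step 2: The number of values is n = 8.
Step 3: Since n is even, the median is the average of positions 4 and 5:
  Median = (29 + 30) / 2 = 29.5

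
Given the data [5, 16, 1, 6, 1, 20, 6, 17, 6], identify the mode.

6

Step 1: Count the frequency of each value:
  1: appears 2 time(s)
  5: appears 1 time(s)
  6: appears 3 time(s)
  16: appears 1 time(s)
  17: appears 1 time(s)
  20: appears 1 time(s)
Step 2: The value 6 appears most frequently (3 times).
Step 3: Mode = 6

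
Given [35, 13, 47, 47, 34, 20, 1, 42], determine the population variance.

249.1094

Step 1: Compute the mean: (35 + 13 + 47 + 47 + 34 + 20 + 1 + 42) / 8 = 29.875
Step 2: Compute squared deviations from the mean:
  (35 - 29.875)^2 = 26.2656
  (13 - 29.875)^2 = 284.7656
  (47 - 29.875)^2 = 293.2656
  (47 - 29.875)^2 = 293.2656
  (34 - 29.875)^2 = 17.0156
  (20 - 29.875)^2 = 97.5156
  (1 - 29.875)^2 = 833.7656
  (42 - 29.875)^2 = 147.0156
Step 3: Sum of squared deviations = 1992.875
Step 4: Population variance = 1992.875 / 8 = 249.1094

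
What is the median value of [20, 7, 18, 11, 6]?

11

Step 1: Sort the data in ascending order: [6, 7, 11, 18, 20]
Step 2: The number of values is n = 5.
Step 3: Since n is odd, the median is the middle value at position 3: 11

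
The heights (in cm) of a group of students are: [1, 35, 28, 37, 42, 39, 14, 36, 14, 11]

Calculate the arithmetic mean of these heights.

25.7

Step 1: Sum all values: 1 + 35 + 28 + 37 + 42 + 39 + 14 + 36 + 14 + 11 = 257
Step 2: Count the number of values: n = 10
Step 3: Mean = sum / n = 257 / 10 = 25.7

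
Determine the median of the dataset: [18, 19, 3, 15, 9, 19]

16.5

Step 1: Sort the data in ascending order: [3, 9, 15, 18, 19, 19]
Step 2: The number of values is n = 6.
Step 3: Since n is even, the median is the average of positions 3 and 4:
  Median = (15 + 18) / 2 = 16.5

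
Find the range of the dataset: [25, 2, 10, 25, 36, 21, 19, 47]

45

Step 1: Identify the maximum value: max = 47
Step 2: Identify the minimum value: min = 2
Step 3: Range = max - min = 47 - 2 = 45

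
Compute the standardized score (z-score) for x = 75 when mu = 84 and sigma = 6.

-1.5

Step 1: Recall the z-score formula: z = (x - mu) / sigma
Step 2: Substitute values: z = (75 - 84) / 6
Step 3: z = -9 / 6 = -1.5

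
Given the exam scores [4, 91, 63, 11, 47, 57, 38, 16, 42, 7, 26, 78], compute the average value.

40

Step 1: Sum all values: 4 + 91 + 63 + 11 + 47 + 57 + 38 + 16 + 42 + 7 + 26 + 78 = 480
Step 2: Count the number of values: n = 12
Step 3: Mean = sum / n = 480 / 12 = 40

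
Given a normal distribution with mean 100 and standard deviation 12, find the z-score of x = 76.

-2

Step 1: Recall the z-score formula: z = (x - mu) / sigma
Step 2: Substitute values: z = (76 - 100) / 12
Step 3: z = -24 / 12 = -2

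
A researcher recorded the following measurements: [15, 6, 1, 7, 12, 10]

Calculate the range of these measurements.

14

Step 1: Identify the maximum value: max = 15
Step 2: Identify the minimum value: min = 1
Step 3: Range = max - min = 15 - 1 = 14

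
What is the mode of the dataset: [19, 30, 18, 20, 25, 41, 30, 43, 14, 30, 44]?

30

Step 1: Count the frequency of each value:
  14: appears 1 time(s)
  18: appears 1 time(s)
  19: appears 1 time(s)
  20: appears 1 time(s)
  25: appears 1 time(s)
  30: appears 3 time(s)
  41: appears 1 time(s)
  43: appears 1 time(s)
  44: appears 1 time(s)
Step 2: The value 30 appears most frequently (3 times).
Step 3: Mode = 30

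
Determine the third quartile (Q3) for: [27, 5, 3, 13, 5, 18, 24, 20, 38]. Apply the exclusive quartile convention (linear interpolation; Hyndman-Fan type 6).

25.5

Step 1: Sort the data: [3, 5, 5, 13, 18, 20, 24, 27, 38]
Step 2: n = 9
Step 3: Using the exclusive quartile method:
  Q1 = 5
  Q2 (median) = 18
  Q3 = 25.5
  IQR = Q3 - Q1 = 25.5 - 5 = 20.5
Step 4: Q3 = 25.5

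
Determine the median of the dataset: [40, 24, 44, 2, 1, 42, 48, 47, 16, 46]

41

Step 1: Sort the data in ascending order: [1, 2, 16, 24, 40, 42, 44, 46, 47, 48]
Step 2: The number of values is n = 10.
Step 3: Since n is even, the median is the average of positions 5 and 6:
  Median = (40 + 42) / 2 = 41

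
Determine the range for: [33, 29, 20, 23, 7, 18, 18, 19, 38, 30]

31

Step 1: Identify the maximum value: max = 38
Step 2: Identify the minimum value: min = 7
Step 3: Range = max - min = 38 - 7 = 31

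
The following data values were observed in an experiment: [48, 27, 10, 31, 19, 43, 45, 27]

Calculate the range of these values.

38

Step 1: Identify the maximum value: max = 48
Step 2: Identify the minimum value: min = 10
Step 3: Range = max - min = 48 - 10 = 38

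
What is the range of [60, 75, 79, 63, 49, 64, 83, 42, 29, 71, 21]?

62

Step 1: Identify the maximum value: max = 83
Step 2: Identify the minimum value: min = 21
Step 3: Range = max - min = 83 - 21 = 62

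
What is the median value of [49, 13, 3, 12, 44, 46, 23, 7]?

18

Step 1: Sort the data in ascending order: [3, 7, 12, 13, 23, 44, 46, 49]
Step 2: The number of values is n = 8.
Step 3: Since n is even, the median is the average of positions 4 and 5:
  Median = (13 + 23) / 2 = 18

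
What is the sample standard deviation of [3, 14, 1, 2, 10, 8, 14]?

5.5334

Step 1: Compute the mean: 7.4286
Step 2: Sum of squared deviations from the mean: 183.7143
Step 3: Sample variance = 183.7143 / 6 = 30.619
Step 4: Standard deviation = sqrt(30.619) = 5.5334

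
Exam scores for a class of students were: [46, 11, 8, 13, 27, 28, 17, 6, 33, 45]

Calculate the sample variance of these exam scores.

216.2667

Step 1: Compute the mean: (46 + 11 + 8 + 13 + 27 + 28 + 17 + 6 + 33 + 45) / 10 = 23.4
Step 2: Compute squared deviations from the mean:
  (46 - 23.4)^2 = 510.76
  (11 - 23.4)^2 = 153.76
  (8 - 23.4)^2 = 237.16
  (13 - 23.4)^2 = 108.16
  (27 - 23.4)^2 = 12.96
  (28 - 23.4)^2 = 21.16
  (17 - 23.4)^2 = 40.96
  (6 - 23.4)^2 = 302.76
  (33 - 23.4)^2 = 92.16
  (45 - 23.4)^2 = 466.56
Step 3: Sum of squared deviations = 1946.4
Step 4: Sample variance = 1946.4 / 9 = 216.2667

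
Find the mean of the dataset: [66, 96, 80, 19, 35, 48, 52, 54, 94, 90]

63.4

Step 1: Sum all values: 66 + 96 + 80 + 19 + 35 + 48 + 52 + 54 + 94 + 90 = 634
Step 2: Count the number of values: n = 10
Step 3: Mean = sum / n = 634 / 10 = 63.4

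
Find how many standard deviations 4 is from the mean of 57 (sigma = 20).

-2.65

Step 1: Recall the z-score formula: z = (x - mu) / sigma
Step 2: Substitute values: z = (4 - 57) / 20
Step 3: z = -53 / 20 = -2.65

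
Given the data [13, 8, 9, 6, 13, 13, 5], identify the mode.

13

Step 1: Count the frequency of each value:
  5: appears 1 time(s)
  6: appears 1 time(s)
  8: appears 1 time(s)
  9: appears 1 time(s)
  13: appears 3 time(s)
Step 2: The value 13 appears most frequently (3 times).
Step 3: Mode = 13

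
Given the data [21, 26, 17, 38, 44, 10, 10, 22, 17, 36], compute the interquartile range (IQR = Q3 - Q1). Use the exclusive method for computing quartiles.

21.25

Step 1: Sort the data: [10, 10, 17, 17, 21, 22, 26, 36, 38, 44]
Step 2: n = 10
Step 3: Using the exclusive quartile method:
  Q1 = 15.25
  Q2 (median) = 21.5
  Q3 = 36.5
  IQR = Q3 - Q1 = 36.5 - 15.25 = 21.25
Step 4: IQR = 21.25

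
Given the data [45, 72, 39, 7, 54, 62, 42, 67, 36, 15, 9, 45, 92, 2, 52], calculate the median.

45

Step 1: Sort the data in ascending order: [2, 7, 9, 15, 36, 39, 42, 45, 45, 52, 54, 62, 67, 72, 92]
Step 2: The number of values is n = 15.
Step 3: Since n is odd, the median is the middle value at position 8: 45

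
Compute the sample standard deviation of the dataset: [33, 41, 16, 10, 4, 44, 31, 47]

16.3161

Step 1: Compute the mean: 28.25
Step 2: Sum of squared deviations from the mean: 1863.5
Step 3: Sample variance = 1863.5 / 7 = 266.2143
Step 4: Standard deviation = sqrt(266.2143) = 16.3161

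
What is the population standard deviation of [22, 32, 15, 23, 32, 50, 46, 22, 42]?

11.4902

Step 1: Compute the mean: 31.5556
Step 2: Sum of squared deviations from the mean: 1188.2222
Step 3: Population variance = 1188.2222 / 9 = 132.0247
Step 4: Standard deviation = sqrt(132.0247) = 11.4902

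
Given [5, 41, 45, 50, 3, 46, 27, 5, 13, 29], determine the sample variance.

350.0444

Step 1: Compute the mean: (5 + 41 + 45 + 50 + 3 + 46 + 27 + 5 + 13 + 29) / 10 = 26.4
Step 2: Compute squared deviations from the mean:
  (5 - 26.4)^2 = 457.96
  (41 - 26.4)^2 = 213.16
  (45 - 26.4)^2 = 345.96
  (50 - 26.4)^2 = 556.96
  (3 - 26.4)^2 = 547.56
  (46 - 26.4)^2 = 384.16
  (27 - 26.4)^2 = 0.36
  (5 - 26.4)^2 = 457.96
  (13 - 26.4)^2 = 179.56
  (29 - 26.4)^2 = 6.76
Step 3: Sum of squared deviations = 3150.4
Step 4: Sample variance = 3150.4 / 9 = 350.0444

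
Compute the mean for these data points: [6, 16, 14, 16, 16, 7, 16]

13

Step 1: Sum all values: 6 + 16 + 14 + 16 + 16 + 7 + 16 = 91
Step 2: Count the number of values: n = 7
Step 3: Mean = sum / n = 91 / 7 = 13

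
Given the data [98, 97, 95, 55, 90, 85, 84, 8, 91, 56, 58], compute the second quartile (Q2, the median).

85

Step 1: Sort the data: [8, 55, 56, 58, 84, 85, 90, 91, 95, 97, 98]
Step 2: n = 11
Step 3: Q2 is the median. Since n is odd, it is the middle value at position 6: 85
Step 4: Q2 = 85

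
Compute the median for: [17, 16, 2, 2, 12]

12

Step 1: Sort the data in ascending order: [2, 2, 12, 16, 17]
Step 2: The number of values is n = 5.
Step 3: Since n is odd, the median is the middle value at position 3: 12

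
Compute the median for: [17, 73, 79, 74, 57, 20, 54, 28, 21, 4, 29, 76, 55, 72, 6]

54

Step 1: Sort the data in ascending order: [4, 6, 17, 20, 21, 28, 29, 54, 55, 57, 72, 73, 74, 76, 79]
Step 2: The number of values is n = 15.
Step 3: Since n is odd, the median is the middle value at position 8: 54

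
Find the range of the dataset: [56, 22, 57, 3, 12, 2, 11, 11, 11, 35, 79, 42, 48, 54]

77

Step 1: Identify the maximum value: max = 79
Step 2: Identify the minimum value: min = 2
Step 3: Range = max - min = 79 - 2 = 77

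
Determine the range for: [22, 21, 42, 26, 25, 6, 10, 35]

36

Step 1: Identify the maximum value: max = 42
Step 2: Identify the minimum value: min = 6
Step 3: Range = max - min = 42 - 6 = 36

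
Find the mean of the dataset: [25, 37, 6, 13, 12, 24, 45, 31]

24.125

Step 1: Sum all values: 25 + 37 + 6 + 13 + 12 + 24 + 45 + 31 = 193
Step 2: Count the number of values: n = 8
Step 3: Mean = sum / n = 193 / 8 = 24.125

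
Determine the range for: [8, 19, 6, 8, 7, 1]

18

Step 1: Identify the maximum value: max = 19
Step 2: Identify the minimum value: min = 1
Step 3: Range = max - min = 19 - 1 = 18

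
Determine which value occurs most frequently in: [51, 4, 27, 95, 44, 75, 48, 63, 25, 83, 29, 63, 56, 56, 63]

63

Step 1: Count the frequency of each value:
  4: appears 1 time(s)
  25: appears 1 time(s)
  27: appears 1 time(s)
  29: appears 1 time(s)
  44: appears 1 time(s)
  48: appears 1 time(s)
  51: appears 1 time(s)
  56: appears 2 time(s)
  63: appears 3 time(s)
  75: appears 1 time(s)
  83: appears 1 time(s)
  95: appears 1 time(s)
Step 2: The value 63 appears most frequently (3 times).
Step 3: Mode = 63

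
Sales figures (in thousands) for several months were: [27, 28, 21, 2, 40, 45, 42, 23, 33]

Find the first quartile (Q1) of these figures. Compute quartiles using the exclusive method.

22

Step 1: Sort the data: [2, 21, 23, 27, 28, 33, 40, 42, 45]
Step 2: n = 9
Step 3: Using the exclusive quartile method:
  Q1 = 22
  Q2 (median) = 28
  Q3 = 41
  IQR = Q3 - Q1 = 41 - 22 = 19
Step 4: Q1 = 22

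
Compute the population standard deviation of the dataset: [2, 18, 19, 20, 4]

7.8892

Step 1: Compute the mean: 12.6
Step 2: Sum of squared deviations from the mean: 311.2
Step 3: Population variance = 311.2 / 5 = 62.24
Step 4: Standard deviation = sqrt(62.24) = 7.8892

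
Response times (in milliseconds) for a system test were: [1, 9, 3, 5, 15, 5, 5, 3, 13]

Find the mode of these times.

5

Step 1: Count the frequency of each value:
  1: appears 1 time(s)
  3: appears 2 time(s)
  5: appears 3 time(s)
  9: appears 1 time(s)
  13: appears 1 time(s)
  15: appears 1 time(s)
Step 2: The value 5 appears most frequently (3 times).
Step 3: Mode = 5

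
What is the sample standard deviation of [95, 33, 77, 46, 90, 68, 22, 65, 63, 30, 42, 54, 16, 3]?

27.7417

Step 1: Compute the mean: 50.2857
Step 2: Sum of squared deviations from the mean: 10004.8571
Step 3: Sample variance = 10004.8571 / 13 = 769.6044
Step 4: Standard deviation = sqrt(769.6044) = 27.7417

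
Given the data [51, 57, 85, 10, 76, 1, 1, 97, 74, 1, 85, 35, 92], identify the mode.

1

Step 1: Count the frequency of each value:
  1: appears 3 time(s)
  10: appears 1 time(s)
  35: appears 1 time(s)
  51: appears 1 time(s)
  57: appears 1 time(s)
  74: appears 1 time(s)
  76: appears 1 time(s)
  85: appears 2 time(s)
  92: appears 1 time(s)
  97: appears 1 time(s)
Step 2: The value 1 appears most frequently (3 times).
Step 3: Mode = 1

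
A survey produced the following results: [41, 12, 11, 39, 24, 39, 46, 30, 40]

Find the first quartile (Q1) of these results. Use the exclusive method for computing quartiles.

18

Step 1: Sort the data: [11, 12, 24, 30, 39, 39, 40, 41, 46]
Step 2: n = 9
Step 3: Using the exclusive quartile method:
  Q1 = 18
  Q2 (median) = 39
  Q3 = 40.5
  IQR = Q3 - Q1 = 40.5 - 18 = 22.5
Step 4: Q1 = 18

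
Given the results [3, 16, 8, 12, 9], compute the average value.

9.6

Step 1: Sum all values: 3 + 16 + 8 + 12 + 9 = 48
Step 2: Count the number of values: n = 5
Step 3: Mean = sum / n = 48 / 5 = 9.6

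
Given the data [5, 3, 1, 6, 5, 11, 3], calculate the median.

5

Step 1: Sort the data in ascending order: [1, 3, 3, 5, 5, 6, 11]
Step 2: The number of values is n = 7.
Step 3: Since n is odd, the median is the middle value at position 4: 5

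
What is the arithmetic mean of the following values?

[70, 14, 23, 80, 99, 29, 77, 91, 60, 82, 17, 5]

53.9167

Step 1: Sum all values: 70 + 14 + 23 + 80 + 99 + 29 + 77 + 91 + 60 + 82 + 17 + 5 = 647
Step 2: Count the number of values: n = 12
Step 3: Mean = sum / n = 647 / 12 = 53.9167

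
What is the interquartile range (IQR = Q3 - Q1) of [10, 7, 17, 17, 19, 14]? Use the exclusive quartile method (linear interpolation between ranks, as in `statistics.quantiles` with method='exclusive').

8.25

Step 1: Sort the data: [7, 10, 14, 17, 17, 19]
Step 2: n = 6
Step 3: Using the exclusive quartile method:
  Q1 = 9.25
  Q2 (median) = 15.5
  Q3 = 17.5
  IQR = Q3 - Q1 = 17.5 - 9.25 = 8.25
Step 4: IQR = 8.25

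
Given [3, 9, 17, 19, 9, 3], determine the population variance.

38.3333

Step 1: Compute the mean: (3 + 9 + 17 + 19 + 9 + 3) / 6 = 10
Step 2: Compute squared deviations from the mean:
  (3 - 10)^2 = 49
  (9 - 10)^2 = 1
  (17 - 10)^2 = 49
  (19 - 10)^2 = 81
  (9 - 10)^2 = 1
  (3 - 10)^2 = 49
Step 3: Sum of squared deviations = 230
Step 4: Population variance = 230 / 6 = 38.3333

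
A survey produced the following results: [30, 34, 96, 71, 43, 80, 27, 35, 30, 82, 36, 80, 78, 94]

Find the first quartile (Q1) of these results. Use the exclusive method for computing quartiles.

33

Step 1: Sort the data: [27, 30, 30, 34, 35, 36, 43, 71, 78, 80, 80, 82, 94, 96]
Step 2: n = 14
Step 3: Using the exclusive quartile method:
  Q1 = 33
  Q2 (median) = 57
  Q3 = 80.5
  IQR = Q3 - Q1 = 80.5 - 33 = 47.5
Step 4: Q1 = 33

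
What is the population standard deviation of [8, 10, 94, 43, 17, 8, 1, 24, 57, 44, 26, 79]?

28.5836

Step 1: Compute the mean: 34.25
Step 2: Sum of squared deviations from the mean: 9804.25
Step 3: Population variance = 9804.25 / 12 = 817.0208
Step 4: Standard deviation = sqrt(817.0208) = 28.5836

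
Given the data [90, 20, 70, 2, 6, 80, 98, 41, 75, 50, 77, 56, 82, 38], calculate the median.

63

Step 1: Sort the data in ascending order: [2, 6, 20, 38, 41, 50, 56, 70, 75, 77, 80, 82, 90, 98]
Step 2: The number of values is n = 14.
Step 3: Since n is even, the median is the average of positions 7 and 8:
  Median = (56 + 70) / 2 = 63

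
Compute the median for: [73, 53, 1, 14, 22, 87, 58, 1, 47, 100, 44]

47

Step 1: Sort the data in ascending order: [1, 1, 14, 22, 44, 47, 53, 58, 73, 87, 100]
Step 2: The number of values is n = 11.
Step 3: Since n is odd, the median is the middle value at position 6: 47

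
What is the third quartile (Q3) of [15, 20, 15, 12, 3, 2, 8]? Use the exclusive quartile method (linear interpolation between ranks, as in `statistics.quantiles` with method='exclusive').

15

Step 1: Sort the data: [2, 3, 8, 12, 15, 15, 20]
Step 2: n = 7
Step 3: Using the exclusive quartile method:
  Q1 = 3
  Q2 (median) = 12
  Q3 = 15
  IQR = Q3 - Q1 = 15 - 3 = 12
Step 4: Q3 = 15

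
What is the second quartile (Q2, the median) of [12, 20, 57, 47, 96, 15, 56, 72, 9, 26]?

36.5

Step 1: Sort the data: [9, 12, 15, 20, 26, 47, 56, 57, 72, 96]
Step 2: n = 10
Step 3: Q2 is the median. Since n is even, it is the average of the values at positions 5 and 6:
  Q2 = (26 + 47) / 2 = 36.5
Step 4: Q2 = 36.5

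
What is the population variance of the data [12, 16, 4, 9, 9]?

15.6

Step 1: Compute the mean: (12 + 16 + 4 + 9 + 9) / 5 = 10
Step 2: Compute squared deviations from the mean:
  (12 - 10)^2 = 4
  (16 - 10)^2 = 36
  (4 - 10)^2 = 36
  (9 - 10)^2 = 1
  (9 - 10)^2 = 1
Step 3: Sum of squared deviations = 78
Step 4: Population variance = 78 / 5 = 15.6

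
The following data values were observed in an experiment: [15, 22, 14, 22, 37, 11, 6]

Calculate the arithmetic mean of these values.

18.1429

Step 1: Sum all values: 15 + 22 + 14 + 22 + 37 + 11 + 6 = 127
Step 2: Count the number of values: n = 7
Step 3: Mean = sum / n = 127 / 7 = 18.1429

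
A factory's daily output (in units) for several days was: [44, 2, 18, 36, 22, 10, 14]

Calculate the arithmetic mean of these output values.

20.8571

Step 1: Sum all values: 44 + 2 + 18 + 36 + 22 + 10 + 14 = 146
Step 2: Count the number of values: n = 7
Step 3: Mean = sum / n = 146 / 7 = 20.8571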